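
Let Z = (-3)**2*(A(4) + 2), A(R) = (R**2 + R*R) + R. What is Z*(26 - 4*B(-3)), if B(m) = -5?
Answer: 15732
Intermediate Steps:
A(R) = R + 2*R**2 (A(R) = (R**2 + R**2) + R = 2*R**2 + R = R + 2*R**2)
Z = 342 (Z = (-3)**2*(4*(1 + 2*4) + 2) = 9*(4*(1 + 8) + 2) = 9*(4*9 + 2) = 9*(36 + 2) = 9*38 = 342)
Z*(26 - 4*B(-3)) = 342*(26 - 4*(-5)) = 342*(26 + 20) = 342*46 = 15732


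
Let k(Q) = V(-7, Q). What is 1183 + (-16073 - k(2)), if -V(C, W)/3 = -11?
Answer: -14923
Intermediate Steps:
V(C, W) = 33 (V(C, W) = -3*(-11) = 33)
k(Q) = 33
1183 + (-16073 - k(2)) = 1183 + (-16073 - 1*33) = 1183 + (-16073 - 33) = 1183 - 16106 = -14923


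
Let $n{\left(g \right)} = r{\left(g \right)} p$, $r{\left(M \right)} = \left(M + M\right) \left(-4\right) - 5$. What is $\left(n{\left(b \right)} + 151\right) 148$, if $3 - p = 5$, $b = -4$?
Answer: $14356$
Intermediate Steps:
$r{\left(M \right)} = -5 - 8 M$ ($r{\left(M \right)} = 2 M \left(-4\right) - 5 = - 8 M - 5 = -5 - 8 M$)
$p = -2$ ($p = 3 - 5 = -2$)
$n{\left(g \right)} = 10 + 16 g$ ($n{\left(g \right)} = \left(-5 - 8 g\right) \left(-2\right) = 10 + 16 g$)
$\left(n{\left(b \right)} + 151\right) 148 = \left(\left(10 + 16 \left(-4\right)\right) + 151\right) 148 = \left(\left(10 - 64\right) + 151\right) 148 = \left(-54 + 151\right) 148 = 97 \cdot 148 = 14356$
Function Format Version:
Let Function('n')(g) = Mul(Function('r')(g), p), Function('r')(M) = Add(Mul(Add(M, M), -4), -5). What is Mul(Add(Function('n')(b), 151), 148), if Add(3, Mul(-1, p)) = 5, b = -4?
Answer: 14356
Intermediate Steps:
Function('r')(M) = Add(-5, Mul(-8, M)) (Function('r')(M) = Add(Mul(Mul(2, M), -4), -5) = Add(Mul(-8, M), -5) = Add(-5, Mul(-8, M)))
p = -2 (p = Add(3, Mul(-1, 5)) = Add(3, -5) = -2)
Function('n')(g) = Add(10, Mul(16, g)) (Function('n')(g) = Mul(Add(-5, Mul(-8, g)), -2) = Add(10, Mul(16, g)))
Mul(Add(Function('n')(b), 151), 148) = Mul(Add(Add(10, Mul(16, -4)), 151), 148) = Mul(Add(Add(10, -64), 151), 148) = Mul(Add(-54, 151), 148) = Mul(97, 148) = 14356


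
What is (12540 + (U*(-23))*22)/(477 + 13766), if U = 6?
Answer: 9504/14243 ≈ 0.66728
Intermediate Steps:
(12540 + (U*(-23))*22)/(477 + 13766) = (12540 + (6*(-23))*22)/(477 + 13766) = (12540 - 138*22)/14243 = (12540 - 3036)*(1/14243) = 9504*(1/14243) = 9504/14243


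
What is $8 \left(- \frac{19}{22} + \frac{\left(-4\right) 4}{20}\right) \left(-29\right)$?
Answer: $\frac{21228}{55} \approx 385.96$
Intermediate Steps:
$8 \left(- \frac{19}{22} + \frac{\left(-4\right) 4}{20}\right) \left(-29\right) = 8 \left(\left(-19\right) \frac{1}{22} - \frac{4}{5}\right) \left(-29\right) = 8 \left(- \frac{19}{22} - \frac{4}{5}\right) \left(-29\right) = 8 \left(- \frac{183}{110}\right) \left(-29\right) = \left(- \frac{732}{55}\right) \left(-29\right) = \frac{21228}{55}$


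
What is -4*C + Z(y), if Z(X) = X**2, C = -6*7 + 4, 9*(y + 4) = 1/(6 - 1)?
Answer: 339841/2025 ≈ 167.82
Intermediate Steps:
y = -179/45 (y = -4 + 1/(9*(6 - 1)) = -4 + (1/9)/5 = -4 + (1/9)*(1/5) = -4 + 1/45 = -179/45 ≈ -3.9778)
C = -38 (C = -42 + 4 = -38)
-4*C + Z(y) = -4*(-38) + (-179/45)**2 = 152 + 32041/2025 = 339841/2025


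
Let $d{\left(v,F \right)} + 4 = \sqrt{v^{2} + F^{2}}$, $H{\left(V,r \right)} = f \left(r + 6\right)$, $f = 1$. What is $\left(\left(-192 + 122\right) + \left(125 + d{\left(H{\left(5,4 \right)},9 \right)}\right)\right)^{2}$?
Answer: $\left(51 + \sqrt{181}\right)^{2} \approx 4154.3$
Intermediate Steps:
$H{\left(V,r \right)} = 6 + r$ ($H{\left(V,r \right)} = 1 \left(r + 6\right) = 1 \left(6 + r\right) = 6 + r$)
$d{\left(v,F \right)} = -4 + \sqrt{F^{2} + v^{2}}$ ($d{\left(v,F \right)} = -4 + \sqrt{v^{2} + F^{2}} = -4 + \sqrt{F^{2} + v^{2}}$)
$\left(\left(-192 + 122\right) + \left(125 + d{\left(H{\left(5,4 \right)},9 \right)}\right)\right)^{2} = \left(\left(-192 + 122\right) + \left(125 - \left(4 - \sqrt{9^{2} + \left(6 + 4\right)^{2}}\right)\right)\right)^{2} = \left(-70 + \left(125 - \left(4 - \sqrt{81 + 10^{2}}\right)\right)\right)^{2} = \left(-70 + \left(125 - \left(4 - \sqrt{81 + 100}\right)\right)\right)^{2} = \left(-70 + \left(125 - \left(4 - \sqrt{181}\right)\right)\right)^{2} = \left(-70 + \left(121 + \sqrt{181}\right)\right)^{2} = \left(51 + \sqrt{181}\right)^{2}$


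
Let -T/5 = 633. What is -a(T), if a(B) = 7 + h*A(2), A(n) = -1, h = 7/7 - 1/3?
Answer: -19/3 ≈ -6.3333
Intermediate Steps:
h = ⅔ (h = 7*(⅐) - 1*⅓ = 1 - ⅓ = ⅔ ≈ 0.66667)
T = -3165 (T = -5*633 = -3165)
a(B) = 19/3 (a(B) = 7 + (⅔)*(-1) = 7 - ⅔ = 19/3)
-a(T) = -1*19/3 = -19/3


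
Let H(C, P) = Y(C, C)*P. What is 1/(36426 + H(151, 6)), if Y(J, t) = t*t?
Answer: 1/173232 ≈ 5.7726e-6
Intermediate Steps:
Y(J, t) = t**2
H(C, P) = P*C**2 (H(C, P) = C**2*P = P*C**2)
1/(36426 + H(151, 6)) = 1/(36426 + 6*151**2) = 1/(36426 + 6*22801) = 1/(36426 + 136806) = 1/173232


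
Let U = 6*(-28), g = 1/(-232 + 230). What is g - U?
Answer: 335/2 ≈ 167.50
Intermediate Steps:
g = -½ (g = 1/(-2) = -½ ≈ -0.50000)
U = -168
g - U = -½ - 1*(-168) = -½ + 168 = 335/2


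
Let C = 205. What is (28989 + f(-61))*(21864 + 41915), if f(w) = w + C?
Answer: 1858073607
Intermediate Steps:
f(w) = 205 + w (f(w) = w + 205 = 205 + w)
(28989 + f(-61))*(21864 + 41915) = (28989 + (205 - 61))*(21864 + 41915) = (28989 + 144)*63779 = 29133*63779 = 1858073607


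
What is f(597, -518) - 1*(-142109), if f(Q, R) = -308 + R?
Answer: 141283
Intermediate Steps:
f(597, -518) - 1*(-142109) = (-308 - 518) - 1*(-142109) = -826 + 142109 = 141283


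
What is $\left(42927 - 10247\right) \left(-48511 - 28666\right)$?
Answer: $-2522144360$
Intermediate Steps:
$\left(42927 - 10247\right) \left(-48511 - 28666\right) = 32680 \left(-77177\right) = -2522144360$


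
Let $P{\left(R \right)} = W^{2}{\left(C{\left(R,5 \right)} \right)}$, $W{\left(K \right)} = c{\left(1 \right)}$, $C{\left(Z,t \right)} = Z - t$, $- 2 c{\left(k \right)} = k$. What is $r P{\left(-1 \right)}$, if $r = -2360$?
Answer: $-590$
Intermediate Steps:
$c{\left(k \right)} = - \frac{k}{2}$
$W{\left(K \right)} = - \frac{1}{2}$ ($W{\left(K \right)} = \left(- \frac{1}{2}\right) 1 = - \frac{1}{2}$)
$P{\left(R \right)} = \frac{1}{4}$ ($P{\left(R \right)} = \left(- \frac{1}{2}\right)^{2} = \frac{1}{4}$)
$r P{\left(-1 \right)} = \left(-2360\right) \frac{1}{4} = -590$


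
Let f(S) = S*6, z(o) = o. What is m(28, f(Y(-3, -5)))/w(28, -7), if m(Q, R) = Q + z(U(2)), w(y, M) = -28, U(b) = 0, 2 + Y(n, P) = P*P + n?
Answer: -1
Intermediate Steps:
Y(n, P) = -2 + n + P**2 (Y(n, P) = -2 + (P*P + n) = -2 + (P**2 + n) = -2 + (n + P**2) = -2 + n + P**2)
f(S) = 6*S
m(Q, R) = Q (m(Q, R) = Q + 0 = Q)
m(28, f(Y(-3, -5)))/w(28, -7) = 28/(-28) = 28*(-1/28) = -1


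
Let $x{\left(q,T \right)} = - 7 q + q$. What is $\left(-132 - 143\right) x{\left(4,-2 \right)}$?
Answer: $6600$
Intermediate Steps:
$x{\left(q,T \right)} = - 6 q$
$\left(-132 - 143\right) x{\left(4,-2 \right)} = \left(-132 - 143\right) \left(\left(-6\right) 4\right) = \left(-132 - 143\right) \left(-24\right) = \left(-275\right) \left(-24\right) = 6600$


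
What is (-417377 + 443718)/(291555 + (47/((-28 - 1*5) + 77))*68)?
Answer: 41393/458272 ≈ 0.090324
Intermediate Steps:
(-417377 + 443718)/(291555 + (47/((-28 - 1*5) + 77))*68) = 26341/(291555 + (47/((-28 - 5) + 77))*68) = 26341/(291555 + (47/(-33 + 77))*68) = 26341/(291555 + (47/44)*68) = 26341/(291555 + 799/11) = 26341/(3207904/11) = 26341*(11/3207904) = 41393/458272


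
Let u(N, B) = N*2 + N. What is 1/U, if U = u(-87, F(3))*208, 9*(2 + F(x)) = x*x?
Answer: -1/54288 ≈ -1.8420e-5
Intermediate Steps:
F(x) = -2 + x²/9 (F(x) = -2 + (x*x)/9 = -2 + x²/9)
u(N, B) = 3*N (u(N, B) = 2*N + N = 3*N)
U = -54288 (U = (3*(-87))*208 = -261*208 = -54288)
1/U = 1/(-54288) = -1/54288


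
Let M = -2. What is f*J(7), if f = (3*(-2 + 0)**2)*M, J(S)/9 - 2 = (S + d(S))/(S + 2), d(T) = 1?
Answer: -624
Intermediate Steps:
J(S) = 18 + 9*(1 + S)/(2 + S) (J(S) = 18 + 9*((S + 1)/(S + 2)) = 18 + 9*((1 + S)/(2 + S)) = 18 + 9*(1 + S)/(2 + S))
f = -24 (f = (3*(-2 + 0)**2)*(-2) = (3*(-2)**2)*(-2) = (3*4)*(-2) = 12*(-2) = -24)
f*J(7) = -216*(5 + 3*7)/(2 + 7) = -216*(5 + 21)/9 = -216*26/9 = -24*26 = -624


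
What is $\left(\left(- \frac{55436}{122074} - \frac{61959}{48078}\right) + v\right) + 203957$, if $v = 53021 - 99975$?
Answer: $\frac{153575326765057}{978178962} \approx 1.57 \cdot 10^{5}$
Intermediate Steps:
$v = -46954$
$\left(\left(- \frac{55436}{122074} - \frac{61959}{48078}\right) + v\right) + 203957 = \left(\left(- \frac{55436}{122074} - \frac{61959}{48078}\right) - 46954\right) + 203957 = \left(\left(\left(-55436\right) \frac{1}{122074} - \frac{20653}{16026}\right) - 46954\right) + 203957 = \left(\left(- \frac{27718}{61037} - \frac{20653}{16026}\right) - 46954\right) + 203957 = \left(- \frac{1704805829}{978178962} - 46954\right) + 203957 = - \frac{45931119787577}{978178962} + 203957 = \frac{153575326765057}{978178962}$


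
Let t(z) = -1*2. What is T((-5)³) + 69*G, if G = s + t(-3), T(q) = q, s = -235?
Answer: -16478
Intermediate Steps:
t(z) = -2
G = -237 (G = -235 - 2 = -237)
T((-5)³) + 69*G = (-5)³ + 69*(-237) = -125 - 16353 = -16478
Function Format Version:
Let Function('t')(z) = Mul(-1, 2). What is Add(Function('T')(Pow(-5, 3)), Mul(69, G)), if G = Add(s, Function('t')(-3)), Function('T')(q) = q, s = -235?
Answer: -16478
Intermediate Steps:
Function('t')(z) = -2
G = -237 (G = Add(-235, -2) = -237)
Add(Function('T')(Pow(-5, 3)), Mul(69, G)) = Add(Pow(-5, 3), Mul(69, -237)) = Add(-125, -16353) = -16478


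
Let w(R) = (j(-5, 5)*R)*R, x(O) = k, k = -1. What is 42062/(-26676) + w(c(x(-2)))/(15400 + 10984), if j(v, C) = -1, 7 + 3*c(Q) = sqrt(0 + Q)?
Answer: -34684565/21994362 + 7*I/118728 ≈ -1.577 + 5.8958e-5*I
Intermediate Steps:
x(O) = -1
c(Q) = -7/3 + sqrt(Q)/3 (c(Q) = -7/3 + sqrt(0 + Q)/3 = -7/3 + sqrt(Q)/3)
w(R) = -R**2 (w(R) = (-R)*R = -R**2)
42062/(-26676) + w(c(x(-2)))/(15400 + 10984) = 42062/(-26676) + (-(-7/3 + sqrt(-1)/3)**2)/(15400 + 10984) = 42062*(-1/26676) - (-7/3 + I/3)**2/26384 = -21031/13338 - (-7/3 + I/3)**2*(1/26384) = -21031/13338 - (-7/3 + I/3)**2/26384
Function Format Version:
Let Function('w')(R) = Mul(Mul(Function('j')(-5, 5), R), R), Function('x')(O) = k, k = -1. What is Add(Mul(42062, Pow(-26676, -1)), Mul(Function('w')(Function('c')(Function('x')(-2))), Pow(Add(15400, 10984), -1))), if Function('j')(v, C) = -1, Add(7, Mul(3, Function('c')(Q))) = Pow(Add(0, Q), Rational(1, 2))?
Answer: Add(Rational(-34684565, 21994362), Mul(Rational(7, 118728), I)) ≈ Add(-1.5770, Mul(5.8958e-5, I))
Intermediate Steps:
Function('x')(O) = -1
Function('c')(Q) = Add(Rational(-7, 3), Mul(Rational(1, 3), Pow(Q, Rational(1, 2)))) (Function('c')(Q) = Add(Rational(-7, 3), Mul(Rational(1, 3), Pow(Add(0, Q), Rational(1, 2)))) = Add(Rational(-7, 3), Mul(Rational(1, 3), Pow(Q, Rational(1, 2)))))
Function('w')(R) = Mul(-1, Pow(R, 2)) (Function('w')(R) = Mul(Mul(-1, R), R) = Mul(-1, Pow(R, 2)))
Add(Mul(42062, Pow(-26676, -1)), Mul(Function('w')(Function('c')(Function('x')(-2))), Pow(Add(15400, 10984), -1))) = Add(Mul(42062, Pow(-26676, -1)), Mul(Mul(-1, Pow(Add(Rational(-7, 3), Mul(Rational(1, 3), Pow(-1, Rational(1, 2)))), 2)), Pow(Add(15400, 10984), -1))) = Add(Mul(42062, Rational(-1, 26676)), Mul(Mul(-1, Pow(Add(Rational(-7, 3), Mul(Rational(1, 3), I)), 2)), Pow(26384, -1))) = Add(Rational(-21031, 13338), Mul(Mul(-1, Pow(Add(Rational(-7, 3), Mul(Rational(1, 3), I)), 2)), Rational(1, 26384))) = Add(Rational(-21031, 13338), Mul(Rational(-1, 26384), Pow(Add(Rational(-7, 3), Mul(Rational(1, 3), I)), 2)))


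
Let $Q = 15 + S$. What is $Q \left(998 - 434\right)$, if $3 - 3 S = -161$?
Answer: $39292$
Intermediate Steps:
$S = \frac{164}{3}$ ($S = 1 - - \frac{161}{3} = 1 + \frac{161}{3} = \frac{164}{3} \approx 54.667$)
$Q = \frac{209}{3}$ ($Q = 15 + \frac{164}{3} = \frac{209}{3} \approx 69.667$)
$Q \left(998 - 434\right) = \frac{209 \left(998 - 434\right)}{3} = \frac{209}{3} \cdot 564 = 39292$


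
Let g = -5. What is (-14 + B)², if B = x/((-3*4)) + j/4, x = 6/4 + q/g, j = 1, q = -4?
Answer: 2798929/14400 ≈ 194.37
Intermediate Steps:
x = 23/10 (x = 6/4 - 4/(-5) = 6*(¼) - 4*(-⅕) = 3/2 + ⅘ = 23/10 ≈ 2.3000)
B = 7/120 (B = 23/(10*((-3*4))) + 1/4 = (23/10)/(-12) + 1*(¼) = (23/10)*(-1/12) + ¼ = -23/120 + ¼ = 7/120 ≈ 0.058333)
(-14 + B)² = (-14 + 7/120)² = (-1673/120)² = 2798929/14400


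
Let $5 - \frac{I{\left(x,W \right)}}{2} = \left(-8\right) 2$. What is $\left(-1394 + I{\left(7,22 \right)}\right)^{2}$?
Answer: $1827904$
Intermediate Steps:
$I{\left(x,W \right)} = 42$ ($I{\left(x,W \right)} = 10 - 2 \left(\left(-8\right) 2\right) = 10 - -32 = 10 + 32 = 42$)
$\left(-1394 + I{\left(7,22 \right)}\right)^{2} = \left(-1394 + 42\right)^{2} = \left(-1352\right)^{2} = 1827904$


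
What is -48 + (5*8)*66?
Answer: 2592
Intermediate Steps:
-48 + (5*8)*66 = -48 + 40*66 = -48 + 2640 = 2592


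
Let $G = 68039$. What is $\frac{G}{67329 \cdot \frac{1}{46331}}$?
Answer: $\frac{3152314909}{67329} \approx 46820.0$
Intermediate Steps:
$\frac{G}{67329 \cdot \frac{1}{46331}} = \frac{68039}{67329 \cdot \frac{1}{46331}} = \frac{68039}{\frac{67329}{46331}} = 68039 \cdot \frac{46331}{67329} = \frac{3152314909}{67329}$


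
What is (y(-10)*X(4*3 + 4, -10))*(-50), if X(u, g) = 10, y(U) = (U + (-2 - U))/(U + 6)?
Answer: -250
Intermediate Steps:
y(U) = -2/(6 + U)
(y(-10)*X(4*3 + 4, -10))*(-50) = (-2/(6 - 10)*10)*(-50) = (-2/(-4)*10)*(-50) = (-2*(-¼)*10)*(-50) = ((½)*10)*(-50) = 5*(-50) = -250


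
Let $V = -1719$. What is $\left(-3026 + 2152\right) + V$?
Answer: $-2593$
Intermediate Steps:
$\left(-3026 + 2152\right) + V = \left(-3026 + 2152\right) - 1719 = -874 - 1719 = -2593$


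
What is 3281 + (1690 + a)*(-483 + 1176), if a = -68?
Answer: 1127327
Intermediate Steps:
3281 + (1690 + a)*(-483 + 1176) = 3281 + (1690 - 68)*(-483 + 1176) = 3281 + 1622*693 = 3281 + 1124046 = 1127327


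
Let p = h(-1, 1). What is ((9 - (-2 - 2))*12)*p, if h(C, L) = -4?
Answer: -624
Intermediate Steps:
p = -4
((9 - (-2 - 2))*12)*p = ((9 - (-2 - 2))*12)*(-4) = ((9 - 1*(-4))*12)*(-4) = ((9 + 4)*12)*(-4) = (13*12)*(-4) = 156*(-4) = -624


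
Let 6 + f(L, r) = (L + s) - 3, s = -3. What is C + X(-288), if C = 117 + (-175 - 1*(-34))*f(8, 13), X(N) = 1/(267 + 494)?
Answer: 518242/761 ≈ 681.00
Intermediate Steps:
X(N) = 1/761
f(L, r) = -12 + L (f(L, r) = -6 + ((L - 3) - 3) = -6 + ((-3 + L) - 3) = -6 + (-6 + L) = -12 + L)
C = 681 (C = 117 + (-175 - 1*(-34))*(-12 + 8) = 117 + (-175 + 34)*(-4) = 117 - 141*(-4) = 117 + 564 = 681)
C + X(-288) = 681 + 1/761 = 518242/761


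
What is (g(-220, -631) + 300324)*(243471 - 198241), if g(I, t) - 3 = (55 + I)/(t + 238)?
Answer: 1779479005160/131 ≈ 1.3584e+10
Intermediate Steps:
g(I, t) = 3 + (55 + I)/(238 + t) (g(I, t) = 3 + (55 + I)/(t + 238) = 3 + (55 + I)/(238 + t))
(g(-220, -631) + 300324)*(243471 - 198241) = ((769 - 220 + 3*(-631))/(238 - 631) + 300324)*(243471 - 198241) = ((769 - 220 - 1893)/(-393) + 300324)*45230 = (-1/393*(-1344) + 300324)*45230 = (448/131 + 300324)*45230 = (39342892/131)*45230 = 1779479005160/131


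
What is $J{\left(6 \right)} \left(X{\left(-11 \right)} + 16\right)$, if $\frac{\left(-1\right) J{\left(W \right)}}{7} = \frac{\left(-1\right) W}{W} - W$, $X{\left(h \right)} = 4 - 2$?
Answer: $882$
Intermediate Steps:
$X{\left(h \right)} = 2$ ($X{\left(h \right)} = 4 - 2 = 2$)
$J{\left(W \right)} = 7 + 7 W$ ($J{\left(W \right)} = - 7 \left(\frac{\left(-1\right) W}{W} - W\right) = - 7 \left(-1 - W\right) = 7 + 7 W$)
$J{\left(6 \right)} \left(X{\left(-11 \right)} + 16\right) = \left(7 + 7 \cdot 6\right) \left(2 + 16\right) = \left(7 + 42\right) 18 = 49 \cdot 18 = 882$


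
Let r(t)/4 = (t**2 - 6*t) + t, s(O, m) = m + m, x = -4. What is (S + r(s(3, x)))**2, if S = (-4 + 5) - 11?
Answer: 164836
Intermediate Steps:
s(O, m) = 2*m
S = -10 (S = 1 - 11 = -10)
r(t) = -20*t + 4*t**2 (r(t) = 4*((t**2 - 6*t) + t) = 4*(t**2 - 5*t) = -20*t + 4*t**2)
(S + r(s(3, x)))**2 = (-10 + 4*(2*(-4))*(-5 + 2*(-4)))**2 = (-10 + 4*(-8)*(-5 - 8))**2 = (-10 + 4*(-8)*(-13))**2 = (-10 + 416)**2 = 406**2 = 164836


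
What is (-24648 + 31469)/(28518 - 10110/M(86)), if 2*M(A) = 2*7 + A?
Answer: 34105/141579 ≈ 0.24089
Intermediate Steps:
M(A) = 7 + A/2 (M(A) = (2*7 + A)/2 = (14 + A)/2 = 7 + A/2)
(-24648 + 31469)/(28518 - 10110/M(86)) = (-24648 + 31469)/(28518 - 10110/(7 + (1/2)*86)) = 6821/(28518 - 10110/(7 + 43)) = 6821/(28518 - 10110/50) = 6821/(28518 - 10110*1/50) = 6821/(28518 - 1011/5) = 6821/(141579/5) = 6821*(5/141579) = 34105/141579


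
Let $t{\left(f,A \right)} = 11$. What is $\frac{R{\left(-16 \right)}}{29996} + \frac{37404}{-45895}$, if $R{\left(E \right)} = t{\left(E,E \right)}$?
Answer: $- \frac{1121465539}{1376666420} \approx -0.81462$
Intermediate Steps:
$R{\left(E \right)} = 11$
$\frac{R{\left(-16 \right)}}{29996} + \frac{37404}{-45895} = \frac{11}{29996} + \frac{37404}{-45895} = 11 \cdot \frac{1}{29996} + 37404 \left(- \frac{1}{45895}\right) = \frac{11}{29996} - \frac{37404}{45895} = - \frac{1121465539}{1376666420}$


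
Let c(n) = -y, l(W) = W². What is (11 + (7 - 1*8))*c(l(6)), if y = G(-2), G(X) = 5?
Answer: -50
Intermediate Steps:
y = 5
c(n) = -5 (c(n) = -1*5 = -5)
(11 + (7 - 1*8))*c(l(6)) = (11 + (7 - 1*8))*(-5) = (11 + (7 - 8))*(-5) = (11 - 1)*(-5) = 10*(-5) = -50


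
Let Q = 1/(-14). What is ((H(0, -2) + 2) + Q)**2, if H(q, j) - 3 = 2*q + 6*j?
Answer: 9801/196 ≈ 50.005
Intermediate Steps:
H(q, j) = 3 + 2*q + 6*j (H(q, j) = 3 + (2*q + 6*j) = 3 + 2*q + 6*j)
Q = -1/14 ≈ -0.071429
((H(0, -2) + 2) + Q)**2 = (((3 + 2*0 + 6*(-2)) + 2) - 1/14)**2 = (((3 + 0 - 12) + 2) - 1/14)**2 = ((-9 + 2) - 1/14)**2 = (-7 - 1/14)**2 = (-99/14)**2 = 9801/196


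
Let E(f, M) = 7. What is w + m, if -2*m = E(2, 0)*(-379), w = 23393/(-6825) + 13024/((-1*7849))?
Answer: 141574683611/107138850 ≈ 1321.4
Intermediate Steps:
w = -272500457/53569425 (w = 23393*(-1/6825) + 13024/(-7849) = -23393/6825 + 13024*(-1/7849) = -23393/6825 - 13024/7849 = -272500457/53569425 ≈ -5.0869)
m = 2653/2 (m = -7*(-379)/2 = -½*(-2653) = 2653/2 ≈ 1326.5)
w + m = -272500457/53569425 + 2653/2 = 141574683611/107138850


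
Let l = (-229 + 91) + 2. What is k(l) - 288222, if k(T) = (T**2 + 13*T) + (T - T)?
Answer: -271494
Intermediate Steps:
l = -136 (l = -138 + 2 = -136)
k(T) = T**2 + 13*T (k(T) = (T**2 + 13*T) + 0 = T**2 + 13*T)
k(l) - 288222 = -136*(13 - 136) - 288222 = -136*(-123) - 288222 = 16728 - 288222 = -271494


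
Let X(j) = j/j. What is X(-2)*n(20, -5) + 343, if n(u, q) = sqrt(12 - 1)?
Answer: 343 + sqrt(11) ≈ 346.32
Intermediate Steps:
n(u, q) = sqrt(11)
X(j) = 1
X(-2)*n(20, -5) + 343 = 1*sqrt(11) + 343 = sqrt(11) + 343 = 343 + sqrt(11)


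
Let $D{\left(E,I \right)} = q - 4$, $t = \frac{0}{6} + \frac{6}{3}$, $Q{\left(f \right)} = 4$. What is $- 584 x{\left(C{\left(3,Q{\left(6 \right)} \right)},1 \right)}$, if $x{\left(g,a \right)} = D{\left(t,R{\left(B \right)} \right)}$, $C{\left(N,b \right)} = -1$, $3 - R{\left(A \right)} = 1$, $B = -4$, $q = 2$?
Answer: $1168$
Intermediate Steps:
$R{\left(A \right)} = 2$ ($R{\left(A \right)} = 3 - 1 = 2$)
$t = 2$ ($t = 0 \cdot \frac{1}{6} + 6 \cdot \frac{1}{3} = 0 + 2 = 2$)
$D{\left(E,I \right)} = -2$ ($D{\left(E,I \right)} = 2 - 4 = -2$)
$x{\left(g,a \right)} = -2$
$- 584 x{\left(C{\left(3,Q{\left(6 \right)} \right)},1 \right)} = \left(-584\right) \left(-2\right) = 1168$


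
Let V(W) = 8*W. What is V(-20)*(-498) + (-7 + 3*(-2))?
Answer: 79667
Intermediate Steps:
V(-20)*(-498) + (-7 + 3*(-2)) = (8*(-20))*(-498) + (-7 + 3*(-2)) = -160*(-498) + (-7 - 6) = 79680 - 13 = 79667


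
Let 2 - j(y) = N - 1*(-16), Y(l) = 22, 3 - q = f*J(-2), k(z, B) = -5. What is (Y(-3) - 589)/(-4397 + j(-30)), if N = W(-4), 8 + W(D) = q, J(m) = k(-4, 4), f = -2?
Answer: 81/628 ≈ 0.12898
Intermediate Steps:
J(m) = -5
q = -7 (q = 3 - (-2)*(-5) = 3 - 1*10 = 3 - 10 = -7)
W(D) = -15 (W(D) = -8 - 7 = -15)
N = -15
j(y) = 1 (j(y) = 2 - (-15 - 1*(-16)) = 2 - (-15 + 16) = 2 - 1*1 = 2 - 1 = 1)
(Y(-3) - 589)/(-4397 + j(-30)) = (22 - 589)/(-4397 + 1) = -567/(-4396) = -567*(-1/4396) = 81/628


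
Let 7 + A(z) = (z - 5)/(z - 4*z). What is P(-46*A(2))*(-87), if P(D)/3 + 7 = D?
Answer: -76212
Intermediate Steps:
A(z) = -7 - (-5 + z)/(3*z) (A(z) = -7 + (z - 5)/(z - 4*z) = -7 + (-5 + z)/((-3*z)) = -7 + (-5 + z)*(-1/(3*z)) = -7 - (-5 + z)/(3*z))
P(D) = -21 + 3*D
P(-46*A(2))*(-87) = (-21 + 3*(-46*(5 - 22*2)/(3*2)))*(-87) = (-21 + 3*(-46*(5 - 44)/(3*2)))*(-87) = (-21 + 3*(-46*(-39)/(3*2)))*(-87) = (-21 + 3*(-46*(-13/2)))*(-87) = (-21 + 3*299)*(-87) = (-21 + 897)*(-87) = 876*(-87) = -76212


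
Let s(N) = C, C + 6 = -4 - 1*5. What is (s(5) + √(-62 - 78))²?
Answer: 85 - 60*I*√35 ≈ 85.0 - 354.96*I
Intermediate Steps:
C = -15 (C = -6 + (-4 - 1*5) = -6 + (-4 - 5) = -6 - 9 = -15)
s(N) = -15
(s(5) + √(-62 - 78))² = (-15 + √(-62 - 78))² = (-15 + √(-140))² = (-15 + 2*I*√35)²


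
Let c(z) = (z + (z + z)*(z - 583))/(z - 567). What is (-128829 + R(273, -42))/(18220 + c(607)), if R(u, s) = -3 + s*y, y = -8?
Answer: -5139840/758543 ≈ -6.7759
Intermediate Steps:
R(u, s) = -3 - 8*s (R(u, s) = -3 + s*(-8) = -3 - 8*s)
c(z) = (z + 2*z*(-583 + z))/(-567 + z) (c(z) = (z + (2*z)*(-583 + z))/(-567 + z) = (z + 2*z*(-583 + z))/(-567 + z))
(-128829 + R(273, -42))/(18220 + c(607)) = (-128829 + (-3 - 8*(-42)))/(18220 + 607*(-1165 + 2*607)/(-567 + 607)) = (-128829 + (-3 + 336))/(18220 + 607*(-1165 + 1214)/40) = (-128829 + 333)/(18220 + 607*(1/40)*49) = -128496/(18220 + 29743/40) = -128496/758543/40 = -128496*40/758543 = -5139840/758543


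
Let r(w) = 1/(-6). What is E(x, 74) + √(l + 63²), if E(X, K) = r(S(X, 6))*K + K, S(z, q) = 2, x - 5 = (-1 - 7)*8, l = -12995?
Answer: 185/3 + I*√9026 ≈ 61.667 + 95.005*I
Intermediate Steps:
x = -59 (x = 5 + (-1 - 7)*8 = 5 - 8*8 = 5 - 64 = -59)
r(w) = -⅙
E(X, K) = 5*K/6 (E(X, K) = -K/6 + K = 5*K/6)
E(x, 74) + √(l + 63²) = (⅚)*74 + √(-12995 + 63²) = 185/3 + √(-12995 + 3969) = 185/3 + √(-9026) = 185/3 + I*√9026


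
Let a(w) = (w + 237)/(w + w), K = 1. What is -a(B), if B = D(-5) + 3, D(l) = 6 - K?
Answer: -245/16 ≈ -15.313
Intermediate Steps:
D(l) = 5 (D(l) = 6 - 1*1 = 6 - 1 = 5)
B = 8 (B = 5 + 3 = 8)
a(w) = (237 + w)/(2*w) (a(w) = (237 + w)/((2*w)) = (237 + w)*(1/(2*w)) = (237 + w)/(2*w))
-a(B) = -(237 + 8)/(2*8) = -245/(2*8) = -1*245/16 = -245/16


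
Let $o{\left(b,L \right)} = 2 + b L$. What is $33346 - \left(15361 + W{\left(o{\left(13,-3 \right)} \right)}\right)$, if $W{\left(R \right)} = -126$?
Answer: $18111$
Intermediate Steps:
$o{\left(b,L \right)} = 2 + L b$
$33346 - \left(15361 + W{\left(o{\left(13,-3 \right)} \right)}\right) = 33346 - \left(15361 - 126\right) = 33346 - 15235 = 18111$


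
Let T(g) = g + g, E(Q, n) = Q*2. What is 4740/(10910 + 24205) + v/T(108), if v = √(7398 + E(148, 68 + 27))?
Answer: 316/2341 + √7694/216 ≈ 0.54107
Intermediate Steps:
E(Q, n) = 2*Q
T(g) = 2*g
v = √7694 (v = √(7398 + 2*148) = √(7398 + 296) = √7694 ≈ 87.715)
4740/(10910 + 24205) + v/T(108) = 4740/(10910 + 24205) + √7694/((2*108)) = 4740/35115 + √7694/216 = 4740*(1/35115) + √7694*(1/216) = 316/2341 + √7694/216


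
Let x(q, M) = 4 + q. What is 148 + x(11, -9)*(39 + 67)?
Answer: 1738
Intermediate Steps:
148 + x(11, -9)*(39 + 67) = 148 + (4 + 11)*(39 + 67) = 148 + 15*106 = 148 + 1590 = 1738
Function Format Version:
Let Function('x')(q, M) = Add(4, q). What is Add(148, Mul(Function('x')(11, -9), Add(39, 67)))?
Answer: 1738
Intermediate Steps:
Add(148, Mul(Function('x')(11, -9), Add(39, 67))) = Add(148, Mul(Add(4, 11), Add(39, 67))) = Add(148, Mul(15, 106)) = Add(148, 1590) = 1738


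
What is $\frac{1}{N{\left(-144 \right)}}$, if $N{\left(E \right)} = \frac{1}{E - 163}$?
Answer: $-307$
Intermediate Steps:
$N{\left(E \right)} = \frac{1}{-163 + E}$
$\frac{1}{N{\left(-144 \right)}} = \frac{1}{\frac{1}{-163 - 144}} = \frac{1}{\frac{1}{-307}} = \frac{1}{- \frac{1}{307}} = -307$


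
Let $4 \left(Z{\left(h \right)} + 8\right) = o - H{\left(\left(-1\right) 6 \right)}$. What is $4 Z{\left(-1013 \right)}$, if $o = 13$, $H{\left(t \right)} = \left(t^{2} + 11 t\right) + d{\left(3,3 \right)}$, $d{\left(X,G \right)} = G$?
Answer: $8$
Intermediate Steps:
$H{\left(t \right)} = 3 + t^{2} + 11 t$ ($H{\left(t \right)} = \left(t^{2} + 11 t\right) + 3 = 3 + t^{2} + 11 t$)
$Z{\left(h \right)} = 2$ ($Z{\left(h \right)} = -8 + \frac{13 - \left(3 + \left(\left(-1\right) 6\right)^{2} + 11 \left(\left(-1\right) 6\right)\right)}{4} = -8 + \frac{13 - \left(3 + \left(-6\right)^{2} + 11 \left(-6\right)\right)}{4} = -8 + \frac{13 - \left(3 + 36 - 66\right)}{4} = -8 + \frac{13 - -27}{4} = -8 + \frac{13 + 27}{4} = -8 + \frac{1}{4} \cdot 40 = -8 + 10 = 2$)
$4 Z{\left(-1013 \right)} = 4 \cdot 2 = 8$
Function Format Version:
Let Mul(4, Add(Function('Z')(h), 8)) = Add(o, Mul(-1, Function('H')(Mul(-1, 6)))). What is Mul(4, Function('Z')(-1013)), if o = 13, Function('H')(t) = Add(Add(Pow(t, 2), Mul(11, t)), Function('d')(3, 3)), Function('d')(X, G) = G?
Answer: 8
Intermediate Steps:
Function('H')(t) = Add(3, Pow(t, 2), Mul(11, t)) (Function('H')(t) = Add(Add(Pow(t, 2), Mul(11, t)), 3) = Add(3, Pow(t, 2), Mul(11, t)))
Function('Z')(h) = 2 (Function('Z')(h) = Add(-8, Mul(Rational(1, 4), Add(13, Mul(-1, Add(3, Pow(Mul(-1, 6), 2), Mul(11, Mul(-1, 6))))))) = Add(-8, Mul(Rational(1, 4), Add(13, Mul(-1, Add(3, Pow(-6, 2), Mul(11, -6)))))) = Add(-8, Mul(Rational(1, 4), Add(13, Mul(-1, Add(3, 36, -66))))) = Add(-8, Mul(Rational(1, 4), Add(13, Mul(-1, -27)))) = Add(-8, Mul(Rational(1, 4), Add(13, 27))) = Add(-8, Mul(Rational(1, 4), 40)) = Add(-8, 10) = 2)
Mul(4, Function('Z')(-1013)) = Mul(4, 2) = 8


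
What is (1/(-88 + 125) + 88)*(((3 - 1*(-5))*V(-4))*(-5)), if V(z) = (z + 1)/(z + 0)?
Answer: -97710/37 ≈ -2640.8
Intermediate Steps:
V(z) = (1 + z)/z
(1/(-88 + 125) + 88)*(((3 - 1*(-5))*V(-4))*(-5)) = (1/(-88 + 125) + 88)*(((3 - 1*(-5))*((1 - 4)/(-4)))*(-5)) = (1/37 + 88)*(((3 + 5)*(-¼*(-3)))*(-5)) = (1/37 + 88)*((8*(¾))*(-5)) = 3257*(6*(-5))/37 = (3257/37)*(-30) = -97710/37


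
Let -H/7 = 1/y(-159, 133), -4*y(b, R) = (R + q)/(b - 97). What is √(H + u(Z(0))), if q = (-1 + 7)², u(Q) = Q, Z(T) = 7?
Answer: 3*I*√665/13 ≈ 5.951*I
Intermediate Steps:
q = 36 (q = 6² = 36)
y(b, R) = -(36 + R)/(4*(-97 + b)) (y(b, R) = -(R + 36)/(4*(b - 97)) = -(36 + R)/(4*(-97 + b)))
H = -7168/169 (H = -7*4*(-97 - 159)/(-36 - 1*133) = -7*(-1024/(-36 - 133)) = -7/((¼)*(-1/256)*(-169)) = -7/169/1024 = -7*1024/169 = -7168/169 ≈ -42.414)
√(H + u(Z(0))) = √(-7168/169 + 7) = √(-5985/169) = 3*I*√665/13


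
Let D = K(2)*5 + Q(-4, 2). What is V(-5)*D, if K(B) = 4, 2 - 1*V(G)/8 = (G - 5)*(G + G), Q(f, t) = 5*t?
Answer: -23520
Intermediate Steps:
V(G) = 16 - 16*G*(-5 + G) (V(G) = 16 - 8*(G - 5)*(G + G) = 16 - 8*(-5 + G)*2*G = 16 - 16*G*(-5 + G))
D = 30 (D = 4*5 + 5*2 = 20 + 10 = 30)
V(-5)*D = (16 - 16*(-5)² + 80*(-5))*30 = (16 - 16*25 - 400)*30 = (16 - 400 - 400)*30 = -784*30 = -23520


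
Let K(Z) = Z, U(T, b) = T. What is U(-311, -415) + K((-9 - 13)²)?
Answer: 173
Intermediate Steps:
U(-311, -415) + K((-9 - 13)²) = -311 + (-9 - 13)² = -311 + (-22)² = -311 + 484 = 173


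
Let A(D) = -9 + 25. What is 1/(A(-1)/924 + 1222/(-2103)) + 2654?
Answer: 80707243/30430 ≈ 2652.2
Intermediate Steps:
A(D) = 16
1/(A(-1)/924 + 1222/(-2103)) + 2654 = 1/(16/924 + 1222/(-2103)) + 2654 = 1/(16*(1/924) + 1222*(-1/2103)) + 2654 = 1/(4/231 - 1222/2103) + 2654 = 1/(-30430/53977) + 2654 = -53977/30430 + 2654 = 80707243/30430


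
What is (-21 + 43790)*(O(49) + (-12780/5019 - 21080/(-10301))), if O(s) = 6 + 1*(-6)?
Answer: -377088317980/17233573 ≈ -21881.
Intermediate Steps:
O(s) = 0 (O(s) = 6 - 6 = 0)
(-21 + 43790)*(O(49) + (-12780/5019 - 21080/(-10301))) = (-21 + 43790)*(0 + (-12780/5019 - 21080/(-10301))) = 43769*(0 + (-12780*1/5019 - 21080*(-1/10301))) = 43769*(0 + (-4260/1673 + 21080/10301)) = 43769*(0 - 8615420/17233573) = 43769*(-8615420/17233573) = -377088317980/17233573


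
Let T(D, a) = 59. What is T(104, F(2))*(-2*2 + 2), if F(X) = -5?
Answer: -118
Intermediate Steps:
T(104, F(2))*(-2*2 + 2) = 59*(-2*2 + 2) = 59*(-4 + 2) = 59*(-2) = -118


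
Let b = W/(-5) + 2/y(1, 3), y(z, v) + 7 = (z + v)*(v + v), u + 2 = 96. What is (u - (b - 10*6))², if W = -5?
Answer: 6754801/289 ≈ 23373.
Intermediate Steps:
u = 94 (u = -2 + 96 = 94)
y(z, v) = -7 + 2*v*(v + z) (y(z, v) = -7 + (z + v)*(v + v) = -7 + (v + z)*(2*v) = -7 + 2*v*(v + z))
b = 19/17 (b = -5/(-5) + 2/(-7 + 2*3² + 2*3*1) = -5*(-⅕) + 2/(-7 + 2*9 + 6) = 1 + 2/(-7 + 18 + 6) = 1 + 2/17 = 19/17 ≈ 1.1176)
(u - (b - 10*6))² = (94 - (19/17 - 10*6))² = (94 - (19/17 - 60))² = (94 - 1*(-1001/17))² = (94 + 1001/17)² = (2599/17)² = 6754801/289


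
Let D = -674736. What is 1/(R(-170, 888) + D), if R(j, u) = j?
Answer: -1/674906 ≈ -1.4817e-6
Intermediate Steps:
1/(R(-170, 888) + D) = 1/(-170 - 674736) = 1/(-674906) = -1/674906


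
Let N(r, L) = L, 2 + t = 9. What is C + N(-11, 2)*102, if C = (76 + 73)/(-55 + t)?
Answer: 9643/48 ≈ 200.90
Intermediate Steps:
t = 7 (t = -2 + 9 = 7)
C = -149/48 (C = (76 + 73)/(-55 + 7) = 149/(-48) = 149*(-1/48) = -149/48 ≈ -3.1042)
C + N(-11, 2)*102 = -149/48 + 2*102 = -149/48 + 204 = 9643/48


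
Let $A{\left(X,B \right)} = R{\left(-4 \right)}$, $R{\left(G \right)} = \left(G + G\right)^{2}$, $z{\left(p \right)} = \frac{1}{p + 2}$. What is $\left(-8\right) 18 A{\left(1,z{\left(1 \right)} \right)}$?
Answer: $-9216$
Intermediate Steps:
$z{\left(p \right)} = \frac{1}{2 + p}$
$R{\left(G \right)} = 4 G^{2}$ ($R{\left(G \right)} = \left(2 G\right)^{2} = 4 G^{2}$)
$A{\left(X,B \right)} = 64$ ($A{\left(X,B \right)} = 4 \left(-4\right)^{2} = 4 \cdot 16 = 64$)
$\left(-8\right) 18 A{\left(1,z{\left(1 \right)} \right)} = \left(-8\right) 18 \cdot 64 = \left(-144\right) 64 = -9216$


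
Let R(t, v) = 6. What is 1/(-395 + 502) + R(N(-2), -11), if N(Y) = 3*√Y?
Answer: 643/107 ≈ 6.0093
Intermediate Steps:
1/(-395 + 502) + R(N(-2), -11) = 1/(-395 + 502) + 6 = 1/107 + 6 = 643/107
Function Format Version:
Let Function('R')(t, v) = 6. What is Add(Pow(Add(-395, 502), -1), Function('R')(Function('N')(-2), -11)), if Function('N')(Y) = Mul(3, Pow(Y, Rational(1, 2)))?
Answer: Rational(643, 107) ≈ 6.0093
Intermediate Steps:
Add(Pow(Add(-395, 502), -1), Function('R')(Function('N')(-2), -11)) = Add(Pow(Add(-395, 502), -1), 6) = Add(Pow(107, -1), 6) = Add(Rational(1, 107), 6) = Rational(643, 107)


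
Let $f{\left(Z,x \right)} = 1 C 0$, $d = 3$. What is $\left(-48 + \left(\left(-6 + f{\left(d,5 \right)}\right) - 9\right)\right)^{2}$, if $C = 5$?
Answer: $3969$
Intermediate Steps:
$f{\left(Z,x \right)} = 0$ ($f{\left(Z,x \right)} = 1 \cdot 5 \cdot 0 = 5 \cdot 0 = 0$)
$\left(-48 + \left(\left(-6 + f{\left(d,5 \right)}\right) - 9\right)\right)^{2} = \left(-48 + \left(\left(-6 + 0\right) - 9\right)\right)^{2} = \left(-48 - 15\right)^{2} = \left(-63\right)^{2} = 3969$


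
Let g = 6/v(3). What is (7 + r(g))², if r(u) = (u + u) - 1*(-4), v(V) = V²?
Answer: 1369/9 ≈ 152.11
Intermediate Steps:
g = ⅔ (g = 6/(3²) = 6/9 = 6*(⅑) = ⅔ ≈ 0.66667)
r(u) = 4 + 2*u (r(u) = 2*u + 4 = 4 + 2*u)
(7 + r(g))² = (7 + (4 + 2*(⅔)))² = (7 + (4 + 4/3))² = (7 + 16/3)² = (37/3)² = 1369/9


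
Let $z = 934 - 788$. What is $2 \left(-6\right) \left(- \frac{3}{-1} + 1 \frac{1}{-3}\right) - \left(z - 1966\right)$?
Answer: $1788$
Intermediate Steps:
$z = 146$ ($z = 934 - 788 = 146$)
$2 \left(-6\right) \left(- \frac{3}{-1} + 1 \frac{1}{-3}\right) - \left(z - 1966\right) = 2 \left(-6\right) \left(- \frac{3}{-1} + 1 \frac{1}{-3}\right) - \left(146 - 1966\right) = - 12 \left(\left(-3\right) \left(-1\right) + 1 \left(- \frac{1}{3}\right)\right) - \left(146 - 1966\right) = - 12 \left(3 - \frac{1}{3}\right) - -1820 = \left(-12\right) \frac{8}{3} + 1820 = -32 + 1820 = 1788$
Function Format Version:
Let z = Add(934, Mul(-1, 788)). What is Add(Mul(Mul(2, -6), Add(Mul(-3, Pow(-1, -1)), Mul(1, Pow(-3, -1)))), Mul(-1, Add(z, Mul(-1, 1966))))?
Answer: 1788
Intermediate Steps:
z = 146 (z = Add(934, -788) = 146)
Add(Mul(Mul(2, -6), Add(Mul(-3, Pow(-1, -1)), Mul(1, Pow(-3, -1)))), Mul(-1, Add(z, Mul(-1, 1966)))) = Add(Mul(Mul(2, -6), Add(Mul(-3, Pow(-1, -1)), Mul(1, Pow(-3, -1)))), Mul(-1, Add(146, Mul(-1, 1966)))) = Add(Mul(-12, Add(Mul(-3, -1), Mul(1, Rational(-1, 3)))), Mul(-1, Add(146, -1966))) = Add(Mul(-12, Add(3, Rational(-1, 3))), Mul(-1, -1820)) = Add(Mul(-12, Rational(8, 3)), 1820) = Add(-32, 1820) = 1788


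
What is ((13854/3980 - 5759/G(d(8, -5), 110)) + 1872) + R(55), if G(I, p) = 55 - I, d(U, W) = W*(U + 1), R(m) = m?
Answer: 37270529/19900 ≈ 1872.9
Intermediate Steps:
d(U, W) = W*(1 + U)
((13854/3980 - 5759/G(d(8, -5), 110)) + 1872) + R(55) = ((13854/3980 - 5759/(55 - (-5)*(1 + 8))) + 1872) + 55 = ((13854*(1/3980) - 5759/(55 - (-5)*9)) + 1872) + 55 = ((6927/1990 - 5759/(55 - 1*(-45))) + 1872) + 55 = ((6927/1990 - 5759/(55 + 45)) + 1872) + 55 = ((6927/1990 - 5759/100) + 1872) + 55 = (-1076771/19900 + 1872) + 55 = 36176029/19900 + 55 = 37270529/19900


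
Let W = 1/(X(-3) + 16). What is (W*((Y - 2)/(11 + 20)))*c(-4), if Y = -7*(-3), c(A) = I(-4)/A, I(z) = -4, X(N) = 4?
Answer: 19/620 ≈ 0.030645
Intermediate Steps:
c(A) = -4/A
Y = 21
W = 1/20 (W = 1/(4 + 16) = 1/20 ≈ 0.050000)
(W*((Y - 2)/(11 + 20)))*c(-4) = (((21 - 2)/(11 + 20))/20)*(-4/(-4)) = ((19/31)/20)*(-4*(-¼)) = ((19*(1/31))/20)*1 = ((1/20)*(19/31))*1 = (19/620)*1 = 19/620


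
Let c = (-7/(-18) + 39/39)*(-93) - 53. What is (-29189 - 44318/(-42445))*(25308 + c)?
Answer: -12451184970279/16978 ≈ -7.3337e+8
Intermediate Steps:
c = -1093/6 (c = (-7*(-1/18) + 39*(1/39))*(-93) - 53 = (7/18 + 1)*(-93) - 53 = (25/18)*(-93) - 53 = -775/6 - 53 = -1093/6 ≈ -182.17)
(-29189 - 44318/(-42445))*(25308 + c) = (-29189 - 44318/(-42445))*(25308 - 1093/6) = (-29189 - 44318*(-1/42445))*(150755/6) = (-29189 + 44318/42445)*(150755/6) = -1238882787/42445*150755/6 = -12451184970279/16978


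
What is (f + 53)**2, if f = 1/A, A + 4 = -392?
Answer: 440454169/156816 ≈ 2808.7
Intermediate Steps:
A = -396 (A = -4 - 392 = -396)
f = -1/396 (f = 1/(-396) = -1/396 ≈ -0.0025253)
(f + 53)**2 = (-1/396 + 53)**2 = (20987/396)**2 = 440454169/156816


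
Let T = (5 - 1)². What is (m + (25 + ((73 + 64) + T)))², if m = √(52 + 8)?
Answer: 31744 + 712*√15 ≈ 34502.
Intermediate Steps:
T = 16 (T = 4² = 16)
m = 2*√15 (m = √60 = 2*√15 ≈ 7.7460)
(m + (25 + ((73 + 64) + T)))² = (2*√15 + (25 + ((73 + 64) + 16)))² = (2*√15 + (25 + (137 + 16)))² = (2*√15 + (25 + 153))² = (2*√15 + 178)² = (178 + 2*√15)²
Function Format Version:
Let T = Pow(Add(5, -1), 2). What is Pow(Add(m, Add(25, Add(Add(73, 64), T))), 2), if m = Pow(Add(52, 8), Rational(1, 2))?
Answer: Add(31744, Mul(712, Pow(15, Rational(1, 2)))) ≈ 34502.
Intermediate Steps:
T = 16 (T = Pow(4, 2) = 16)
m = Mul(2, Pow(15, Rational(1, 2))) (m = Pow(60, Rational(1, 2)) = Mul(2, Pow(15, Rational(1, 2))) ≈ 7.7460)
Pow(Add(m, Add(25, Add(Add(73, 64), T))), 2) = Pow(Add(Mul(2, Pow(15, Rational(1, 2))), Add(25, Add(Add(73, 64), 16))), 2) = Pow(Add(Mul(2, Pow(15, Rational(1, 2))), Add(25, Add(137, 16))), 2) = Pow(Add(Mul(2, Pow(15, Rational(1, 2))), Add(25, 153)), 2) = Pow(Add(Mul(2, Pow(15, Rational(1, 2))), 178), 2) = Pow(Add(178, Mul(2, Pow(15, Rational(1, 2)))), 2)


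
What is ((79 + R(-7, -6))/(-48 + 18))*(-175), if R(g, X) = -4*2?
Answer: 2485/6 ≈ 414.17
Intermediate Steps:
R(g, X) = -8
((79 + R(-7, -6))/(-48 + 18))*(-175) = ((79 - 8)/(-48 + 18))*(-175) = (71/(-30))*(-175) = (71*(-1/30))*(-175) = -71/30*(-175) = 2485/6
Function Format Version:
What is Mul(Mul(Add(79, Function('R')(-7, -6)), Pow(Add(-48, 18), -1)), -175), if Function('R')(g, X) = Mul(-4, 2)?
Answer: Rational(2485, 6) ≈ 414.17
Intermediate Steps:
Function('R')(g, X) = -8
Mul(Mul(Add(79, Function('R')(-7, -6)), Pow(Add(-48, 18), -1)), -175) = Mul(Mul(Add(79, -8), Pow(Add(-48, 18), -1)), -175) = Mul(Mul(71, Pow(-30, -1)), -175) = Mul(Mul(71, Rational(-1, 30)), -175) = Mul(Rational(-71, 30), -175) = Rational(2485, 6)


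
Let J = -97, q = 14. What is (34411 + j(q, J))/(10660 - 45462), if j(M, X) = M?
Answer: -34425/34802 ≈ -0.98917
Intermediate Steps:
(34411 + j(q, J))/(10660 - 45462) = (34411 + 14)/(10660 - 45462) = 34425/(-34802) = 34425*(-1/34802) = -34425/34802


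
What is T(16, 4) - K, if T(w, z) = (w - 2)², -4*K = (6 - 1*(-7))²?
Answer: 953/4 ≈ 238.25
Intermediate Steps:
K = -169/4 (K = -(6 - 1*(-7))²/4 = -(6 + 7)²/4 = -¼*13² = -¼*169 = -169/4 ≈ -42.250)
T(w, z) = (-2 + w)²
T(16, 4) - K = (-2 + 16)² - 1*(-169/4) = 14² + 169/4 = 196 + 169/4 = 953/4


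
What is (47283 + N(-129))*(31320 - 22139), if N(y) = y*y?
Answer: 586886244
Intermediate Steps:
N(y) = y**2
(47283 + N(-129))*(31320 - 22139) = (47283 + (-129)**2)*(31320 - 22139) = (47283 + 16641)*9181 = 63924*9181 = 586886244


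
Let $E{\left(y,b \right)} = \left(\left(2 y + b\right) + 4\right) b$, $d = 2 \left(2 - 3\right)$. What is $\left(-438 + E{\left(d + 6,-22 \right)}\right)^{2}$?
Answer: $47524$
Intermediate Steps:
$d = -2$ ($d = 2 \left(-1\right) = -2$)
$E{\left(y,b \right)} = b \left(4 + b + 2 y\right)$ ($E{\left(y,b \right)} = \left(\left(b + 2 y\right) + 4\right) b = \left(4 + b + 2 y\right) b = b \left(4 + b + 2 y\right)$)
$\left(-438 + E{\left(d + 6,-22 \right)}\right)^{2} = \left(-438 - 22 \left(4 - 22 + 2 \left(-2 + 6\right)\right)\right)^{2} = \left(-438 - 22 \left(4 - 22 + 2 \cdot 4\right)\right)^{2} = \left(-438 - 22 \left(4 - 22 + 8\right)\right)^{2} = \left(-438 - -220\right)^{2} = \left(-438 + 220\right)^{2} = \left(-218\right)^{2} = 47524$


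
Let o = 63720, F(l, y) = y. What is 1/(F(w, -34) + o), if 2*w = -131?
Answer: 1/63686 ≈ 1.5702e-5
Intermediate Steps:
w = -131/2 (w = (½)*(-131) = -131/2 ≈ -65.500)
1/(F(w, -34) + o) = 1/(-34 + 63720) = 1/63686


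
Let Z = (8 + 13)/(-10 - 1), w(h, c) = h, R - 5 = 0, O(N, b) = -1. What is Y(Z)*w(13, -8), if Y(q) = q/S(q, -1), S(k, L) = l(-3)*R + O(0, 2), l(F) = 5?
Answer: -91/88 ≈ -1.0341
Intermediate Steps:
R = 5 (R = 5 + 0 = 5)
S(k, L) = 24 (S(k, L) = 5*5 - 1 = 25 - 1 = 24)
Z = -21/11 (Z = 21/(-11) = 21*(-1/11) = -21/11 ≈ -1.9091)
Y(q) = q/24
Y(Z)*w(13, -8) = ((1/24)*(-21/11))*13 = -7/88*13 = -91/88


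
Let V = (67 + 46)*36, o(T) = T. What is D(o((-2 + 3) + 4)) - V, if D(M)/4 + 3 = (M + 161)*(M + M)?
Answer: 2560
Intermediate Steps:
D(M) = -12 + 8*M*(161 + M) (D(M) = -12 + 4*((M + 161)*(M + M)) = -12 + 4*((161 + M)*(2*M)) = -12 + 4*(2*M*(161 + M)) = -12 + 8*M*(161 + M))
V = 4068 (V = 113*36 = 4068)
D(o((-2 + 3) + 4)) - V = (-12 + 8*((-2 + 3) + 4)**2 + 1288*((-2 + 3) + 4)) - 1*4068 = (-12 + 8*(1 + 4)**2 + 1288*(1 + 4)) - 4068 = (-12 + 8*5**2 + 1288*5) - 4068 = (-12 + 8*25 + 6440) - 4068 = (-12 + 200 + 6440) - 4068 = 6628 - 4068 = 2560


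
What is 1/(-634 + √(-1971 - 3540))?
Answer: -634/407467 - I*√5511/407467 ≈ -0.001556 - 0.00018219*I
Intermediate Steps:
1/(-634 + √(-1971 - 3540)) = 1/(-634 + √(-5511)) = 1/(-634 + I*√5511)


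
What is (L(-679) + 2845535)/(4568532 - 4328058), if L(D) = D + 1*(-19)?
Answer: 948279/80158 ≈ 11.830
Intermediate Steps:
L(D) = -19 + D (L(D) = D - 19 = -19 + D)
(L(-679) + 2845535)/(4568532 - 4328058) = ((-19 - 679) + 2845535)/(4568532 - 4328058) = (-698 + 2845535)/240474 = 2844837*(1/240474) = 948279/80158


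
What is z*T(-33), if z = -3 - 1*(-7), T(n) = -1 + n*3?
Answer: -400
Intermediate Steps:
T(n) = -1 + 3*n
z = 4 (z = -3 + 7 = 4)
z*T(-33) = 4*(-1 + 3*(-33)) = 4*(-1 - 99) = 4*(-100) = -400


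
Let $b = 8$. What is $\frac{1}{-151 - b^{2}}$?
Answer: $- \frac{1}{215} \approx -0.0046512$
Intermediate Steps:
$\frac{1}{-151 - b^{2}} = \frac{1}{-151 - 8^{2}} = \frac{1}{-151 - 64} = \frac{1}{-215} = - \frac{1}{215}$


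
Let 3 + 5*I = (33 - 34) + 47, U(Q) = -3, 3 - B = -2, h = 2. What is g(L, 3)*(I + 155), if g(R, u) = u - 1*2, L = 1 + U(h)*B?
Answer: 818/5 ≈ 163.60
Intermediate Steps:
B = 5 (B = 3 - 1*(-2) = 3 + 2 = 5)
L = -14 (L = 1 - 3*5 = 1 - 15 = -14)
I = 43/5 (I = -⅗ + ((33 - 34) + 47)/5 = -⅗ + (-1 + 47)/5 = -⅗ + (⅕)*46 = -⅗ + 46/5 = 43/5 ≈ 8.6000)
g(R, u) = -2 + u (g(R, u) = u - 2 = -2 + u)
g(L, 3)*(I + 155) = (-2 + 3)*(43/5 + 155) = 1*(818/5) = 818/5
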